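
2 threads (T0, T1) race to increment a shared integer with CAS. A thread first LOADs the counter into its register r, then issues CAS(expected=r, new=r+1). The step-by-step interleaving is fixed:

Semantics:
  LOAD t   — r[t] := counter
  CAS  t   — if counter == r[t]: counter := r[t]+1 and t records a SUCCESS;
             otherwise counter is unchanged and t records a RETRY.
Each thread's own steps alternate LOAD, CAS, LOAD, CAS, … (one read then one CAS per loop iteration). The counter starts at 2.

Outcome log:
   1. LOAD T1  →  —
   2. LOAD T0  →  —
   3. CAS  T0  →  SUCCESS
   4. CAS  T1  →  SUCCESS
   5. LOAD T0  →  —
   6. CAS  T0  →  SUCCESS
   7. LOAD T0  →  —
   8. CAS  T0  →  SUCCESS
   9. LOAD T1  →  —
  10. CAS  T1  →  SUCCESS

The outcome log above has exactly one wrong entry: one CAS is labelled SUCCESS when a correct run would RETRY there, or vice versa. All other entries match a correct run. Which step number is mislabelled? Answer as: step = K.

Re-executing:
step 1: T1 LOAD ⇒ load; ctr=2 reg=2
step 2: T0 LOAD ⇒ load; ctr=2 reg=2
step 3: T0 CAS ⇒ ok; ctr=3 reg=2
step 4: T1 CAS ⇒ retry; ctr=3 reg=2
step 5: T0 LOAD ⇒ load; ctr=3 reg=3
step 6: T0 CAS ⇒ ok; ctr=4 reg=3
step 7: T0 LOAD ⇒ load; ctr=4 reg=4
step 8: T0 CAS ⇒ ok; ctr=5 reg=4
step 9: T1 LOAD ⇒ load; ctr=5 reg=5
step 10: T1 CAS ⇒ ok; ctr=6 reg=5
Log disagrees first at step 4.

step = 4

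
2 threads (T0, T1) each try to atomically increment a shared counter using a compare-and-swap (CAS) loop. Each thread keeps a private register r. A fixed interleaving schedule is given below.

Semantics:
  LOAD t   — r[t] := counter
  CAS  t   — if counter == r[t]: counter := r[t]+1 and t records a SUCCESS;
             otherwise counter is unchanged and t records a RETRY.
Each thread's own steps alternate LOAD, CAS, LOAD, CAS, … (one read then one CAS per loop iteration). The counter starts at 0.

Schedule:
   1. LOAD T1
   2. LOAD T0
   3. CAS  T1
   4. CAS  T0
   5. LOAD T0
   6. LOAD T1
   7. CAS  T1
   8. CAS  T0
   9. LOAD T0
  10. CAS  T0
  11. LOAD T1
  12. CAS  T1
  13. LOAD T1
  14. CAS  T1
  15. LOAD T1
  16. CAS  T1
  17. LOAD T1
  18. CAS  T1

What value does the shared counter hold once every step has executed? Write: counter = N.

[1] T1.load  rd  (counter 0, T1.r 0)
[2] T0.load  rd  (counter 0, T0.r 0)
[3] T1.cas  hit  (counter 1, T1.r 0)
[4] T0.cas  miss  (counter 1, T0.r 0)
[5] T0.load  rd  (counter 1, T0.r 1)
[6] T1.load  rd  (counter 1, T1.r 1)
[7] T1.cas  hit  (counter 2, T1.r 1)
[8] T0.cas  miss  (counter 2, T0.r 1)
[9] T0.load  rd  (counter 2, T0.r 2)
[10] T0.cas  hit  (counter 3, T0.r 2)
[11] T1.load  rd  (counter 3, T1.r 3)
[12] T1.cas  hit  (counter 4, T1.r 3)
[13] T1.load  rd  (counter 4, T1.r 4)
[14] T1.cas  hit  (counter 5, T1.r 4)
[15] T1.load  rd  (counter 5, T1.r 5)
[16] T1.cas  hit  (counter 6, T1.r 5)
[17] T1.load  rd  (counter 6, T1.r 6)
[18] T1.cas  hit  (counter 7, T1.r 6)

counter = 7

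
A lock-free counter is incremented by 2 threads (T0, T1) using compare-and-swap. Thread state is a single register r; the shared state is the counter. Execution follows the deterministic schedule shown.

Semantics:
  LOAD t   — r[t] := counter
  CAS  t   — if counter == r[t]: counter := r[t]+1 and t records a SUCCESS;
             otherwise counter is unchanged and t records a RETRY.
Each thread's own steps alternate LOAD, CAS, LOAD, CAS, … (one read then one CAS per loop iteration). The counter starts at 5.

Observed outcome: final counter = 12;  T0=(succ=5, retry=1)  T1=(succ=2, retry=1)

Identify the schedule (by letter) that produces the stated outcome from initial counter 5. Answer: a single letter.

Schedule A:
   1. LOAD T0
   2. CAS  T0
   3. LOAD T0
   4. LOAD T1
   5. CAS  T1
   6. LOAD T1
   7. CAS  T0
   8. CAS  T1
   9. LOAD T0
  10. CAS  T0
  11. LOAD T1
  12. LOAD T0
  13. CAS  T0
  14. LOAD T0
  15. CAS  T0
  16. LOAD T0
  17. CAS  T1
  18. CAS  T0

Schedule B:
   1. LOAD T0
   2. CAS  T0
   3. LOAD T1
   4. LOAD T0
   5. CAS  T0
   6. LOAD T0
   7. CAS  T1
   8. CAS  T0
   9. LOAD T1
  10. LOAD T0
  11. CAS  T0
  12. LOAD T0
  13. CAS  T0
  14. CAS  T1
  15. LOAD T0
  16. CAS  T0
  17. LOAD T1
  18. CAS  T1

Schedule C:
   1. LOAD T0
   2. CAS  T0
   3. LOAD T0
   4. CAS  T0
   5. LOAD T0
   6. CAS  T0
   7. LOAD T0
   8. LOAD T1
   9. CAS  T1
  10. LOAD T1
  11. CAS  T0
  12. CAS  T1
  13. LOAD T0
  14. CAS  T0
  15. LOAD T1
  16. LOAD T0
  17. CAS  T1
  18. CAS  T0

A

Simulating candidate A:
[1] T0.load  rd  (counter 5, T0.r 5)
[2] T0.cas  hit  (counter 6, T0.r 5)
[3] T0.load  rd  (counter 6, T0.r 6)
[4] T1.load  rd  (counter 6, T1.r 6)
[5] T1.cas  hit  (counter 7, T1.r 6)
[6] T1.load  rd  (counter 7, T1.r 7)
[7] T0.cas  miss  (counter 7, T0.r 6)
[8] T1.cas  hit  (counter 8, T1.r 7)
[9] T0.load  rd  (counter 8, T0.r 8)
[10] T0.cas  hit  (counter 9, T0.r 8)
[11] T1.load  rd  (counter 9, T1.r 9)
[12] T0.load  rd  (counter 9, T0.r 9)
[13] T0.cas  hit  (counter 10, T0.r 9)
[14] T0.load  rd  (counter 10, T0.r 10)
[15] T0.cas  hit  (counter 11, T0.r 10)
[16] T0.load  rd  (counter 11, T0.r 11)
[17] T1.cas  miss  (counter 11, T1.r 9)
[18] T0.cas  hit  (counter 12, T0.r 11)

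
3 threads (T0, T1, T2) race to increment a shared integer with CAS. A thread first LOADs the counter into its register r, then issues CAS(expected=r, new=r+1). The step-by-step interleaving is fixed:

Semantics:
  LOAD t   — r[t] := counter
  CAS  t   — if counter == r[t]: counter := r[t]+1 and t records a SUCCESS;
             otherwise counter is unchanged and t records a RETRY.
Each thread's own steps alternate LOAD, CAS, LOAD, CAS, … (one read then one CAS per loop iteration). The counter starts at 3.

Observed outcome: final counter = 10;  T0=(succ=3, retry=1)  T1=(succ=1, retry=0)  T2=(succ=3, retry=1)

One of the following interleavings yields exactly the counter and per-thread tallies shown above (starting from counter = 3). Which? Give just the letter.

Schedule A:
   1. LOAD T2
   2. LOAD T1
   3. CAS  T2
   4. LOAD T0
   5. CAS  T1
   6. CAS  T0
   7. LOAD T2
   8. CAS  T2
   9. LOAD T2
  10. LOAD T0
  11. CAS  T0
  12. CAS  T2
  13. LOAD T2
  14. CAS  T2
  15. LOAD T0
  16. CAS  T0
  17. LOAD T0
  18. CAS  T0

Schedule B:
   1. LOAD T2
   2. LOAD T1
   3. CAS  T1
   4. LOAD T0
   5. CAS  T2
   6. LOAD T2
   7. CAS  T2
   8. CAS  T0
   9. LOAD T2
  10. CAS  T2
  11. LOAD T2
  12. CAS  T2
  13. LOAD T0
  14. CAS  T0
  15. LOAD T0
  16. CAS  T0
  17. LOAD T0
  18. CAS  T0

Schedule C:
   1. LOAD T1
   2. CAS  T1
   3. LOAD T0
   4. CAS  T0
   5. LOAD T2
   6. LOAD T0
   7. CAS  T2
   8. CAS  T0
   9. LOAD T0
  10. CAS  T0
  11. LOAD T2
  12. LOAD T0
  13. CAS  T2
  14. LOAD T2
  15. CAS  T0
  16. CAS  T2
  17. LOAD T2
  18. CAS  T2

Simulating candidate B:
step 1: T2 LOAD ⇒ load; ctr=3 reg=3
step 2: T1 LOAD ⇒ load; ctr=3 reg=3
step 3: T1 CAS ⇒ ok; ctr=4 reg=3
step 4: T0 LOAD ⇒ load; ctr=4 reg=4
step 5: T2 CAS ⇒ retry; ctr=4 reg=3
step 6: T2 LOAD ⇒ load; ctr=4 reg=4
step 7: T2 CAS ⇒ ok; ctr=5 reg=4
step 8: T0 CAS ⇒ retry; ctr=5 reg=4
step 9: T2 LOAD ⇒ load; ctr=5 reg=5
step 10: T2 CAS ⇒ ok; ctr=6 reg=5
step 11: T2 LOAD ⇒ load; ctr=6 reg=6
step 12: T2 CAS ⇒ ok; ctr=7 reg=6
step 13: T0 LOAD ⇒ load; ctr=7 reg=7
step 14: T0 CAS ⇒ ok; ctr=8 reg=7
step 15: T0 LOAD ⇒ load; ctr=8 reg=8
step 16: T0 CAS ⇒ ok; ctr=9 reg=8
step 17: T0 LOAD ⇒ load; ctr=9 reg=9
step 18: T0 CAS ⇒ ok; ctr=10 reg=9

B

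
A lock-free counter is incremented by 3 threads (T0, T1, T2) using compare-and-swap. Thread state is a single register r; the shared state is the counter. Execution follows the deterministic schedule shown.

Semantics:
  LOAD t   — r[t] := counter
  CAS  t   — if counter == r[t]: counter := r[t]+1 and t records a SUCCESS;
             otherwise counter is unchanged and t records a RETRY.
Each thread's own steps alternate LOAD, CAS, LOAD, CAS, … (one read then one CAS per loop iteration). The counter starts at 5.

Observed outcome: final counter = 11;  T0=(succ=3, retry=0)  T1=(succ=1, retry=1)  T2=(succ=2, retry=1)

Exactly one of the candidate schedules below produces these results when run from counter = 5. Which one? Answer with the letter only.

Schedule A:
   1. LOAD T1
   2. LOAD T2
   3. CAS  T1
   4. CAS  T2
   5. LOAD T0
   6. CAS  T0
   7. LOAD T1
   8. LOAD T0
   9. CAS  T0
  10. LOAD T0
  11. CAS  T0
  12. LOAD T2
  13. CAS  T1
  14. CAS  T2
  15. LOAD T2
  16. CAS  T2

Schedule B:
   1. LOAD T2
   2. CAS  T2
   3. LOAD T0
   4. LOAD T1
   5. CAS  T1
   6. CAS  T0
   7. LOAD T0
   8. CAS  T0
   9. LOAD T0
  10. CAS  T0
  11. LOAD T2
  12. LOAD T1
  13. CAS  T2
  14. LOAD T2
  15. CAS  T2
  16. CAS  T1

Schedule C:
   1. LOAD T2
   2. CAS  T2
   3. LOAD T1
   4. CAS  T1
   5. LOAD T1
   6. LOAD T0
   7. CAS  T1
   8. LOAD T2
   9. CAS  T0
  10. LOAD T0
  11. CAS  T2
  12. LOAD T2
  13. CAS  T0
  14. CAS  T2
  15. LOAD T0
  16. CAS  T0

A

Simulating candidate A:
[1] T1.load  rd  (counter 5, T1.r 5)
[2] T2.load  rd  (counter 5, T2.r 5)
[3] T1.cas  hit  (counter 6, T1.r 5)
[4] T2.cas  miss  (counter 6, T2.r 5)
[5] T0.load  rd  (counter 6, T0.r 6)
[6] T0.cas  hit  (counter 7, T0.r 6)
[7] T1.load  rd  (counter 7, T1.r 7)
[8] T0.load  rd  (counter 7, T0.r 7)
[9] T0.cas  hit  (counter 8, T0.r 7)
[10] T0.load  rd  (counter 8, T0.r 8)
[11] T0.cas  hit  (counter 9, T0.r 8)
[12] T2.load  rd  (counter 9, T2.r 9)
[13] T1.cas  miss  (counter 9, T1.r 7)
[14] T2.cas  hit  (counter 10, T2.r 9)
[15] T2.load  rd  (counter 10, T2.r 10)
[16] T2.cas  hit  (counter 11, T2.r 10)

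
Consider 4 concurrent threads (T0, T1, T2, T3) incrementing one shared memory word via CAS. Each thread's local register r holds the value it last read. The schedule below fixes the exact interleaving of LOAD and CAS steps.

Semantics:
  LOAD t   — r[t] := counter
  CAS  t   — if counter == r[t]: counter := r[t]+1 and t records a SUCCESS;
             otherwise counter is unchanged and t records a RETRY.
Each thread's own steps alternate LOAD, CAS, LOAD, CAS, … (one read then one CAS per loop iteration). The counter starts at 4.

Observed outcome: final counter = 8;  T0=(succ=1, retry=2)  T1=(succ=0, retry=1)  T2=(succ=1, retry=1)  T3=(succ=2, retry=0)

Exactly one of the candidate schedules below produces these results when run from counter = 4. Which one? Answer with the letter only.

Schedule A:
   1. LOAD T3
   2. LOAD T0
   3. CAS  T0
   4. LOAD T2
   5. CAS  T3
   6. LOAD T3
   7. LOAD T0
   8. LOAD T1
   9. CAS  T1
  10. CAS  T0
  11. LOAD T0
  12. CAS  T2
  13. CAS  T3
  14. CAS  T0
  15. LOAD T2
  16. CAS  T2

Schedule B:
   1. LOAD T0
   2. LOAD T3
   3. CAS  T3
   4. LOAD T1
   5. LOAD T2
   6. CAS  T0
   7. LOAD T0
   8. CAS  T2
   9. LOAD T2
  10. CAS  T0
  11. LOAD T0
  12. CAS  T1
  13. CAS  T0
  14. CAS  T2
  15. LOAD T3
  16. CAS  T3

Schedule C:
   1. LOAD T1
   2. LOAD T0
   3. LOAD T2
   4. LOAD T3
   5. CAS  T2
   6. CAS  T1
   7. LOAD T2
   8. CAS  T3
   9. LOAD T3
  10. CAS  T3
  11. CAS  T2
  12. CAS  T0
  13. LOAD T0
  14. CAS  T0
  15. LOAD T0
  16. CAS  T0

B

Simulating candidate B:
#1 T0 reads 4
#2 T3 reads 4
#3 T3 CAS(4→5) writes; counter now 5
#4 T1 reads 5
#5 T2 reads 5
#6 T0 CAS(4→5) fails; counter now 5
#7 T0 reads 5
#8 T2 CAS(5→6) writes; counter now 6
#9 T2 reads 6
#10 T0 CAS(5→6) fails; counter now 6
#11 T0 reads 6
#12 T1 CAS(5→6) fails; counter now 6
#13 T0 CAS(6→7) writes; counter now 7
#14 T2 CAS(6→7) fails; counter now 7
#15 T3 reads 7
#16 T3 CAS(7→8) writes; counter now 8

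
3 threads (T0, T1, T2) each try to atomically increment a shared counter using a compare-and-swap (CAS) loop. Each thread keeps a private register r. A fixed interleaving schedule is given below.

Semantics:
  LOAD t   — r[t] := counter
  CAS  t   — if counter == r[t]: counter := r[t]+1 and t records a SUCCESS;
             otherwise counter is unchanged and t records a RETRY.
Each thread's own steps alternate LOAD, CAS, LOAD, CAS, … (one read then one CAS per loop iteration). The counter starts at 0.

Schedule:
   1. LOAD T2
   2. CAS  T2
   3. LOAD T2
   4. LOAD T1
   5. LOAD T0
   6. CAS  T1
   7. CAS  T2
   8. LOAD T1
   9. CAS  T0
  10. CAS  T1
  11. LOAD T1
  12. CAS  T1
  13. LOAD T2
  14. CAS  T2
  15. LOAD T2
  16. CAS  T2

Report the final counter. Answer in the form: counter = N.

counter = 6

[1] T2.load  rd  (counter 0, T2.r 0)
[2] T2.cas  hit  (counter 1, T2.r 0)
[3] T2.load  rd  (counter 1, T2.r 1)
[4] T1.load  rd  (counter 1, T1.r 1)
[5] T0.load  rd  (counter 1, T0.r 1)
[6] T1.cas  hit  (counter 2, T1.r 1)
[7] T2.cas  miss  (counter 2, T2.r 1)
[8] T1.load  rd  (counter 2, T1.r 2)
[9] T0.cas  miss  (counter 2, T0.r 1)
[10] T1.cas  hit  (counter 3, T1.r 2)
[11] T1.load  rd  (counter 3, T1.r 3)
[12] T1.cas  hit  (counter 4, T1.r 3)
[13] T2.load  rd  (counter 4, T2.r 4)
[14] T2.cas  hit  (counter 5, T2.r 4)
[15] T2.load  rd  (counter 5, T2.r 5)
[16] T2.cas  hit  (counter 6, T2.r 5)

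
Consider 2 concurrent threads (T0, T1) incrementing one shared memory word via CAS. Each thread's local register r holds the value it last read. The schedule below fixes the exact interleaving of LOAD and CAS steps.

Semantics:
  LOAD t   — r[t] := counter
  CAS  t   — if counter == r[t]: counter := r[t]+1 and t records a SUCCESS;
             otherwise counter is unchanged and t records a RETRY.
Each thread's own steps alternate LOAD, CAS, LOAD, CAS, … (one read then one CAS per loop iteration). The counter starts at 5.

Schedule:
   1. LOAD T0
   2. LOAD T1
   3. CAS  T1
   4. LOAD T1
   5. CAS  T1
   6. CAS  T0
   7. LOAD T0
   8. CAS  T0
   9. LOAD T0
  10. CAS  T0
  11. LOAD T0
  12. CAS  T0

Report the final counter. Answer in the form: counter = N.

1. LOAD T0 → mem=5 r[T0]=5 [LOAD]
2. LOAD T1 → mem=5 r[T1]=5 [LOAD]
3. CAS T1 → mem=6 r[T1]=5 [OK]
4. LOAD T1 → mem=6 r[T1]=6 [LOAD]
5. CAS T1 → mem=7 r[T1]=6 [OK]
6. CAS T0 → mem=7 r[T0]=5 [RETRY]
7. LOAD T0 → mem=7 r[T0]=7 [LOAD]
8. CAS T0 → mem=8 r[T0]=7 [OK]
9. LOAD T0 → mem=8 r[T0]=8 [LOAD]
10. CAS T0 → mem=9 r[T0]=8 [OK]
11. LOAD T0 → mem=9 r[T0]=9 [LOAD]
12. CAS T0 → mem=10 r[T0]=9 [OK]

counter = 10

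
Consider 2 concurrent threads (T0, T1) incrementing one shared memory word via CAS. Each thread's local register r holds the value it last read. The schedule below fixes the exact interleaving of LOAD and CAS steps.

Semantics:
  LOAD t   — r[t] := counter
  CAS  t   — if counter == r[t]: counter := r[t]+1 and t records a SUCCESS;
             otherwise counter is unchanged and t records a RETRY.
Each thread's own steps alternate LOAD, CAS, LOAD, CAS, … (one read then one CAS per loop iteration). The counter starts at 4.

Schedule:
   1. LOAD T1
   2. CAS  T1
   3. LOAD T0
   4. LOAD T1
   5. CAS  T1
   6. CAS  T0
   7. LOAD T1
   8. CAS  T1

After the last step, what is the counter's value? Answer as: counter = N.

counter = 7

#1 T1 reads 4
#2 T1 CAS(4→5) writes; counter now 5
#3 T0 reads 5
#4 T1 reads 5
#5 T1 CAS(5→6) writes; counter now 6
#6 T0 CAS(5→6) fails; counter now 6
#7 T1 reads 6
#8 T1 CAS(6→7) writes; counter now 7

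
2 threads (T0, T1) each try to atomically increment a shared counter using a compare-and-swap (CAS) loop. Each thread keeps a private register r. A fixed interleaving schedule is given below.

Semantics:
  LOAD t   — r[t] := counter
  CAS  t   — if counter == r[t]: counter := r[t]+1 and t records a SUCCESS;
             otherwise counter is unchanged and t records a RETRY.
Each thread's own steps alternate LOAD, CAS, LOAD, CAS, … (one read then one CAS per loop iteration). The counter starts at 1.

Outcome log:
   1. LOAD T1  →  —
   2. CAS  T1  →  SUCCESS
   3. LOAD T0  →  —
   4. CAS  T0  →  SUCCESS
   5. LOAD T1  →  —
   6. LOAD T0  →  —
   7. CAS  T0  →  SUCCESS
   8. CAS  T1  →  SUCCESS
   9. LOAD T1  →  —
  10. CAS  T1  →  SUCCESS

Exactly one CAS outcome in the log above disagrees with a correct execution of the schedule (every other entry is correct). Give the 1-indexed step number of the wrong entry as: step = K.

step = 8

Re-executing:
   1) LOAD T1:  M=1  r_T1=1
   2) CAS  T1:  M=2  r_T1=1 ✓
   3) LOAD T0:  M=2  r_T0=2
   4) CAS  T0:  M=3  r_T0=2 ✓
   5) LOAD T1:  M=3  r_T1=3
   6) LOAD T0:  M=3  r_T0=3
   7) CAS  T0:  M=4  r_T0=3 ✓
   8) CAS  T1:  M=4  r_T1=3 ✗
   9) LOAD T1:  M=4  r_T1=4
  10) CAS  T1:  M=5  r_T1=4 ✓
Log disagrees first at step 8.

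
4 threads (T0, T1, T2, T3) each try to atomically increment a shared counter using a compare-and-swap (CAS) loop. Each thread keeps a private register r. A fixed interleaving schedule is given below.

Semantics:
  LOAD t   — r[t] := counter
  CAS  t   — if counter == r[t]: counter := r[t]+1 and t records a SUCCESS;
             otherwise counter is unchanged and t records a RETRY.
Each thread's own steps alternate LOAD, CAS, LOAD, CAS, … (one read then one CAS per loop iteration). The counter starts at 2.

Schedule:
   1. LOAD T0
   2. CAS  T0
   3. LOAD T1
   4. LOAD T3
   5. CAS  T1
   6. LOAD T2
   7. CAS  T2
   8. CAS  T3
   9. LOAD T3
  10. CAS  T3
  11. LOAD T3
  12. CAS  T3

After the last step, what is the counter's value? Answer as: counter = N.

   1) LOAD T0:  M=2  r_T0=2
   2) CAS  T0:  M=3  r_T0=2 ✓
   3) LOAD T1:  M=3  r_T1=3
   4) LOAD T3:  M=3  r_T3=3
   5) CAS  T1:  M=4  r_T1=3 ✓
   6) LOAD T2:  M=4  r_T2=4
   7) CAS  T2:  M=5  r_T2=4 ✓
   8) CAS  T3:  M=5  r_T3=3 ✗
   9) LOAD T3:  M=5  r_T3=5
  10) CAS  T3:  M=6  r_T3=5 ✓
  11) LOAD T3:  M=6  r_T3=6
  12) CAS  T3:  M=7  r_T3=6 ✓

counter = 7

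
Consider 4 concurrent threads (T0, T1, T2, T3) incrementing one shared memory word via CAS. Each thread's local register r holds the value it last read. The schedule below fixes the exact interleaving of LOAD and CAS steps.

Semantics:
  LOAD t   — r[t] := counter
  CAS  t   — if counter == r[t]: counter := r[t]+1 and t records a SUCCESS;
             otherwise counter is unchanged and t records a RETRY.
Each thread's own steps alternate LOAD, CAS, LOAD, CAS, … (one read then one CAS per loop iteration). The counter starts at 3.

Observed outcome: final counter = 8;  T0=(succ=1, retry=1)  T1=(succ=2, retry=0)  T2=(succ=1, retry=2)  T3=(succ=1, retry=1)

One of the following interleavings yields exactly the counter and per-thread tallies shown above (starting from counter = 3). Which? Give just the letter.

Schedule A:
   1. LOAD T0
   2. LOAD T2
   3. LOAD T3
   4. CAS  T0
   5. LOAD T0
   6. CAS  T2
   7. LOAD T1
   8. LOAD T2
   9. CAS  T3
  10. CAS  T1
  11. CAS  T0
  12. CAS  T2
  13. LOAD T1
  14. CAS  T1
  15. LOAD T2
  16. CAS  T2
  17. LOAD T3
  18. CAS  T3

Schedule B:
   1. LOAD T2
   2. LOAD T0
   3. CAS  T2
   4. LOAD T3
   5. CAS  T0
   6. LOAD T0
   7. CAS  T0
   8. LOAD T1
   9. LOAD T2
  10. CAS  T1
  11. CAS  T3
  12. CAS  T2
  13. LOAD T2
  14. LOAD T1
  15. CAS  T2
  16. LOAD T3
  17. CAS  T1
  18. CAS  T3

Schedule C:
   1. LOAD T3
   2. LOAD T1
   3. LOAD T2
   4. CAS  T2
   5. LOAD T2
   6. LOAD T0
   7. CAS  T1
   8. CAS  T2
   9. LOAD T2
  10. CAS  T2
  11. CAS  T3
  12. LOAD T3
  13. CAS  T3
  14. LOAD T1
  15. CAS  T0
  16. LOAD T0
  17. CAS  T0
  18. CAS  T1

A

Simulating candidate A:
step 1: T0 LOAD ⇒ load; ctr=3 reg=3
step 2: T2 LOAD ⇒ load; ctr=3 reg=3
step 3: T3 LOAD ⇒ load; ctr=3 reg=3
step 4: T0 CAS ⇒ ok; ctr=4 reg=3
step 5: T0 LOAD ⇒ load; ctr=4 reg=4
step 6: T2 CAS ⇒ retry; ctr=4 reg=3
step 7: T1 LOAD ⇒ load; ctr=4 reg=4
step 8: T2 LOAD ⇒ load; ctr=4 reg=4
step 9: T3 CAS ⇒ retry; ctr=4 reg=3
step 10: T1 CAS ⇒ ok; ctr=5 reg=4
step 11: T0 CAS ⇒ retry; ctr=5 reg=4
step 12: T2 CAS ⇒ retry; ctr=5 reg=4
step 13: T1 LOAD ⇒ load; ctr=5 reg=5
step 14: T1 CAS ⇒ ok; ctr=6 reg=5
step 15: T2 LOAD ⇒ load; ctr=6 reg=6
step 16: T2 CAS ⇒ ok; ctr=7 reg=6
step 17: T3 LOAD ⇒ load; ctr=7 reg=7
step 18: T3 CAS ⇒ ok; ctr=8 reg=7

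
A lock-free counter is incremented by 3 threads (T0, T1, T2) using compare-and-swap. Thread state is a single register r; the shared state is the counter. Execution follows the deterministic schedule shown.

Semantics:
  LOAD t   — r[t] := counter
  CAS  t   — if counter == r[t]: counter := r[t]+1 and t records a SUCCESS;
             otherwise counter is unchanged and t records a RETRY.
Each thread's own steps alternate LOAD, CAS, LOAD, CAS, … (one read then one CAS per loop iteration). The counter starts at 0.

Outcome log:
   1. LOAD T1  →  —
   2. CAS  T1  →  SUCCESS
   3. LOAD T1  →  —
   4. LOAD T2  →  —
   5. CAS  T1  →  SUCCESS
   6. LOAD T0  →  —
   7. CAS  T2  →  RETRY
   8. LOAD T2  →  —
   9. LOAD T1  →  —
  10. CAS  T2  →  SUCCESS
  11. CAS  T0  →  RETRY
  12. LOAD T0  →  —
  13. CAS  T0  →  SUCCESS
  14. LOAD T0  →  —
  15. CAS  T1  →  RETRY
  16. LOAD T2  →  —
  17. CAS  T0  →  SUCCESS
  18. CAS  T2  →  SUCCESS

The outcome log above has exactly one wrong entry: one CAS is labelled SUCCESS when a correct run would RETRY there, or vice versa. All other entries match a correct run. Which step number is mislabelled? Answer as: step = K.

step = 18

Reference trace:
1. LOAD T1 → mem=0 r[T1]=0 [LOAD]
2. CAS T1 → mem=1 r[T1]=0 [OK]
3. LOAD T1 → mem=1 r[T1]=1 [LOAD]
4. LOAD T2 → mem=1 r[T2]=1 [LOAD]
5. CAS T1 → mem=2 r[T1]=1 [OK]
6. LOAD T0 → mem=2 r[T0]=2 [LOAD]
7. CAS T2 → mem=2 r[T2]=1 [RETRY]
8. LOAD T2 → mem=2 r[T2]=2 [LOAD]
9. LOAD T1 → mem=2 r[T1]=2 [LOAD]
10. CAS T2 → mem=3 r[T2]=2 [OK]
11. CAS T0 → mem=3 r[T0]=2 [RETRY]
12. LOAD T0 → mem=3 r[T0]=3 [LOAD]
13. CAS T0 → mem=4 r[T0]=3 [OK]
14. LOAD T0 → mem=4 r[T0]=4 [LOAD]
15. CAS T1 → mem=4 r[T1]=2 [RETRY]
16. LOAD T2 → mem=4 r[T2]=4 [LOAD]
17. CAS T0 → mem=5 r[T0]=4 [OK]
18. CAS T2 → mem=5 r[T2]=4 [RETRY]
Mismatch at 18.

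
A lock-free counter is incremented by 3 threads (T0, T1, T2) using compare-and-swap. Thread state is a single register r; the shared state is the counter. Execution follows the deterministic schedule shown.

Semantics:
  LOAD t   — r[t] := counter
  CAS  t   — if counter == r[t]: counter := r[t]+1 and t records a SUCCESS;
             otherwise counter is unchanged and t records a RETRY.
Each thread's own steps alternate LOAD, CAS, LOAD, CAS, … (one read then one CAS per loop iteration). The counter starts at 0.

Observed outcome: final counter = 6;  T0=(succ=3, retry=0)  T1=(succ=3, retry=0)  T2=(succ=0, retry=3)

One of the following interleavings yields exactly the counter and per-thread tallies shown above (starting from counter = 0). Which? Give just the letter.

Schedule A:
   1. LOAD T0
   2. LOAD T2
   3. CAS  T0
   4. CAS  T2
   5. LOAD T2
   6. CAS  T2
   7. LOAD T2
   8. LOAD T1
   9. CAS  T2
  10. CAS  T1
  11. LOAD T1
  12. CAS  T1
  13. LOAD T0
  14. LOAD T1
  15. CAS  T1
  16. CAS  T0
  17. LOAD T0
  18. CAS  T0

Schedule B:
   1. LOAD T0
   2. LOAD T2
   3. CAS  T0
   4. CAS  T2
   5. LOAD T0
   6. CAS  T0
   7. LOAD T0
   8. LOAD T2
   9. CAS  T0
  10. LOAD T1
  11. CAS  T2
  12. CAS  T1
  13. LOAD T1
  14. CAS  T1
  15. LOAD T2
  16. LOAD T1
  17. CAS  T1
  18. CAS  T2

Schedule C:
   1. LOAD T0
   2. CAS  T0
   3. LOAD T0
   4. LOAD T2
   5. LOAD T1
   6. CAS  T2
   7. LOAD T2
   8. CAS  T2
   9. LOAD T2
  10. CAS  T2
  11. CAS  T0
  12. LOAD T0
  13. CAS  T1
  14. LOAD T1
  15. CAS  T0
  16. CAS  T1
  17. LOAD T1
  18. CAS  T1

B

Simulating candidate B:
[1] T0.load  rd  (counter 0, T0.r 0)
[2] T2.load  rd  (counter 0, T2.r 0)
[3] T0.cas  hit  (counter 1, T0.r 0)
[4] T2.cas  miss  (counter 1, T2.r 0)
[5] T0.load  rd  (counter 1, T0.r 1)
[6] T0.cas  hit  (counter 2, T0.r 1)
[7] T0.load  rd  (counter 2, T0.r 2)
[8] T2.load  rd  (counter 2, T2.r 2)
[9] T0.cas  hit  (counter 3, T0.r 2)
[10] T1.load  rd  (counter 3, T1.r 3)
[11] T2.cas  miss  (counter 3, T2.r 2)
[12] T1.cas  hit  (counter 4, T1.r 3)
[13] T1.load  rd  (counter 4, T1.r 4)
[14] T1.cas  hit  (counter 5, T1.r 4)
[15] T2.load  rd  (counter 5, T2.r 5)
[16] T1.load  rd  (counter 5, T1.r 5)
[17] T1.cas  hit  (counter 6, T1.r 5)
[18] T2.cas  miss  (counter 6, T2.r 5)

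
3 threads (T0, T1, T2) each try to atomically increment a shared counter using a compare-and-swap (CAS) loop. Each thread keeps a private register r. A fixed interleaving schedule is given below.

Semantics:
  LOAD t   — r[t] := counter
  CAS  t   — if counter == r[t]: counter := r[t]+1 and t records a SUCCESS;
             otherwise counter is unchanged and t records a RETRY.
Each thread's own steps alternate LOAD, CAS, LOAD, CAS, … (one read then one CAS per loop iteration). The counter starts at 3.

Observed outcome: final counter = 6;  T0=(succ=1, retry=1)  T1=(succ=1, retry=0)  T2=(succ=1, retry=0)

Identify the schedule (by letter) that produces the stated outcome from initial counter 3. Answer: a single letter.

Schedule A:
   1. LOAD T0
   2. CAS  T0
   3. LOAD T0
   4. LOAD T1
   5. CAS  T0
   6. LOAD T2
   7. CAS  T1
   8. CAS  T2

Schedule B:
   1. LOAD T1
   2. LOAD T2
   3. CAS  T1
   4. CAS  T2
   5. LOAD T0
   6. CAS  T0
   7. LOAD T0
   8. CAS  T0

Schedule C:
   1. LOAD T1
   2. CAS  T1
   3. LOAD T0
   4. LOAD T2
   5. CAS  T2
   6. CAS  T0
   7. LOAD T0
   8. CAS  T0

Tracing schedule C:
[1] T1.load  rd  (counter 3, T1.r 3)
[2] T1.cas  hit  (counter 4, T1.r 3)
[3] T0.load  rd  (counter 4, T0.r 4)
[4] T2.load  rd  (counter 4, T2.r 4)
[5] T2.cas  hit  (counter 5, T2.r 4)
[6] T0.cas  miss  (counter 5, T0.r 4)
[7] T0.load  rd  (counter 5, T0.r 5)
[8] T0.cas  hit  (counter 6, T0.r 5)

C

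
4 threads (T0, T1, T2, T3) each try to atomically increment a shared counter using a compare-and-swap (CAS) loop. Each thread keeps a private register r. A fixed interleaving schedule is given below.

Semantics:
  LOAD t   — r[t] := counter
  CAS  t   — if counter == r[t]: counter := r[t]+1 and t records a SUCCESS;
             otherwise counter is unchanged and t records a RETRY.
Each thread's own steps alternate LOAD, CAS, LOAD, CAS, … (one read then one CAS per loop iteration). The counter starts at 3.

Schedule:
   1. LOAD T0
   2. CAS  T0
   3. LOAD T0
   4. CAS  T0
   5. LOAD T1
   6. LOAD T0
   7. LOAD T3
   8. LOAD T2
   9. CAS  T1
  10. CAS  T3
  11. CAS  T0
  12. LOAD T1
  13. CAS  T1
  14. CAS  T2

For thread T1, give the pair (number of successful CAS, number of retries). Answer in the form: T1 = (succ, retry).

#1 T0 reads 3
#2 T0 CAS(3→4) writes; counter now 4
#3 T0 reads 4
#4 T0 CAS(4→5) writes; counter now 5
#5 T1 reads 5
#6 T0 reads 5
#7 T3 reads 5
#8 T2 reads 5
#9 T1 CAS(5→6) writes; counter now 6
#10 T3 CAS(5→6) fails; counter now 6
#11 T0 CAS(5→6) fails; counter now 6
#12 T1 reads 6
#13 T1 CAS(6→7) writes; counter now 7
#14 T2 CAS(5→6) fails; counter now 7

T1 = (2, 0)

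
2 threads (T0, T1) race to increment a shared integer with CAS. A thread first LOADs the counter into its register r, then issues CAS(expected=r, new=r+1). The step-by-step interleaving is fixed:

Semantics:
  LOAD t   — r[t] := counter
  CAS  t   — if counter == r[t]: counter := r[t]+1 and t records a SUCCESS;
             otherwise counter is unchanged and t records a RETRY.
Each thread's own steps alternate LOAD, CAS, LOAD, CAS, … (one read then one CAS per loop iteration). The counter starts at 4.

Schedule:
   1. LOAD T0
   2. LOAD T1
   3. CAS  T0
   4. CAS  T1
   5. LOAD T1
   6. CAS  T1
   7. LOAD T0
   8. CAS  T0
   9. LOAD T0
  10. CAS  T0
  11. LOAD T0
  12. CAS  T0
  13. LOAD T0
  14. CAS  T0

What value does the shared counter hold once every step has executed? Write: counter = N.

#1 T0 reads 4
#2 T1 reads 4
#3 T0 CAS(4→5) writes; counter now 5
#4 T1 CAS(4→5) fails; counter now 5
#5 T1 reads 5
#6 T1 CAS(5→6) writes; counter now 6
#7 T0 reads 6
#8 T0 CAS(6→7) writes; counter now 7
#9 T0 reads 7
#10 T0 CAS(7→8) writes; counter now 8
#11 T0 reads 8
#12 T0 CAS(8→9) writes; counter now 9
#13 T0 reads 9
#14 T0 CAS(9→10) writes; counter now 10

counter = 10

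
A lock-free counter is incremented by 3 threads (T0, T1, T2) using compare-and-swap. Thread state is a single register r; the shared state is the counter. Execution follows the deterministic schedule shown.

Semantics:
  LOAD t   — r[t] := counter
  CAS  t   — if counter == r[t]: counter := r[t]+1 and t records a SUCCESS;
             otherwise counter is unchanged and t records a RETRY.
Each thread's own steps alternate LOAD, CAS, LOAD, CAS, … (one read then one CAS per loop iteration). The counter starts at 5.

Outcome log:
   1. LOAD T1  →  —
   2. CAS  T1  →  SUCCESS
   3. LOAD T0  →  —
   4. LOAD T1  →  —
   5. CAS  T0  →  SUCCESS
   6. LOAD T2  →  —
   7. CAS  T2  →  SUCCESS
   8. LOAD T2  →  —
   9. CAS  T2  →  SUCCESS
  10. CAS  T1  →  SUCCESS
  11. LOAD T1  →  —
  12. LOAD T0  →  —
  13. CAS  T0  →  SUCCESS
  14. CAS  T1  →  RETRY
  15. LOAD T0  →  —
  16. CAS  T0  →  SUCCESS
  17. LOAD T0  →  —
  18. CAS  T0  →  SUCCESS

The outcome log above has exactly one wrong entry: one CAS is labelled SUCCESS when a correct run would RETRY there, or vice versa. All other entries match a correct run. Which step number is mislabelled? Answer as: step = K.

Correct run:
#1 T1 reads 5
#2 T1 CAS(5→6) writes; counter now 6
#3 T0 reads 6
#4 T1 reads 6
#5 T0 CAS(6→7) writes; counter now 7
#6 T2 reads 7
#7 T2 CAS(7→8) writes; counter now 8
#8 T2 reads 8
#9 T2 CAS(8→9) writes; counter now 9
#10 T1 CAS(6→7) fails; counter now 9
#11 T1 reads 9
#12 T0 reads 9
#13 T0 CAS(9→10) writes; counter now 10
#14 T1 CAS(9→10) fails; counter now 10
#15 T0 reads 10
#16 T0 CAS(10→11) writes; counter now 11
#17 T0 reads 11
#18 T0 CAS(11→12) writes; counter now 12
Log disagrees first at step 10.

step = 10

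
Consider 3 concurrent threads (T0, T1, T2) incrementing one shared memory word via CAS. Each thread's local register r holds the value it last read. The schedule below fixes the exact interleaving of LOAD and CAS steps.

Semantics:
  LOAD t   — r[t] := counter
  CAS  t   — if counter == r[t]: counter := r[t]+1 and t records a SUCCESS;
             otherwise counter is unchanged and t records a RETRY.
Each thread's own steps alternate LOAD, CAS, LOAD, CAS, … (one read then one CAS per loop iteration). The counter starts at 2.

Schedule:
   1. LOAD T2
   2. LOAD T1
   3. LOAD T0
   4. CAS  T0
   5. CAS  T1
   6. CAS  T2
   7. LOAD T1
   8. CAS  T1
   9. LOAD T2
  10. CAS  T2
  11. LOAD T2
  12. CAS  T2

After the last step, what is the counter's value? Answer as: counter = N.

counter = 6

#1 T2 reads 2
#2 T1 reads 2
#3 T0 reads 2
#4 T0 CAS(2→3) writes; counter now 3
#5 T1 CAS(2→3) fails; counter now 3
#6 T2 CAS(2→3) fails; counter now 3
#7 T1 reads 3
#8 T1 CAS(3→4) writes; counter now 4
#9 T2 reads 4
#10 T2 CAS(4→5) writes; counter now 5
#11 T2 reads 5
#12 T2 CAS(5→6) writes; counter now 6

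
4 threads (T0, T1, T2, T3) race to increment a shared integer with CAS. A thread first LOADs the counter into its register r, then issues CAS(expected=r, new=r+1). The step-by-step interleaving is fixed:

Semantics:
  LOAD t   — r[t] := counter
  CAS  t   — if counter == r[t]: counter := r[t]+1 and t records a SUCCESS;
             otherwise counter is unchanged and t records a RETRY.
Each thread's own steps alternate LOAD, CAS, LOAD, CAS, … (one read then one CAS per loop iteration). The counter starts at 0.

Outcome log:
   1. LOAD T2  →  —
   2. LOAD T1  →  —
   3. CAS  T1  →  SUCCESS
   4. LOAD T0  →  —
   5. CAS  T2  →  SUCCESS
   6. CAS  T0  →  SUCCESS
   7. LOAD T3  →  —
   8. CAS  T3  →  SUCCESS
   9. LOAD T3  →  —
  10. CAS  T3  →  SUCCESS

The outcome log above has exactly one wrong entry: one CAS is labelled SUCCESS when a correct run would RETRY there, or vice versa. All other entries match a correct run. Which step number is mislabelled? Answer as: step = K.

Re-executing:
#1 T2 reads 0
#2 T1 reads 0
#3 T1 CAS(0→1) writes; counter now 1
#4 T0 reads 1
#5 T2 CAS(0→1) fails; counter now 1
#6 T0 CAS(1→2) writes; counter now 2
#7 T3 reads 2
#8 T3 CAS(2→3) writes; counter now 3
#9 T3 reads 3
#10 T3 CAS(3→4) writes; counter now 4
Log disagrees first at step 5.

step = 5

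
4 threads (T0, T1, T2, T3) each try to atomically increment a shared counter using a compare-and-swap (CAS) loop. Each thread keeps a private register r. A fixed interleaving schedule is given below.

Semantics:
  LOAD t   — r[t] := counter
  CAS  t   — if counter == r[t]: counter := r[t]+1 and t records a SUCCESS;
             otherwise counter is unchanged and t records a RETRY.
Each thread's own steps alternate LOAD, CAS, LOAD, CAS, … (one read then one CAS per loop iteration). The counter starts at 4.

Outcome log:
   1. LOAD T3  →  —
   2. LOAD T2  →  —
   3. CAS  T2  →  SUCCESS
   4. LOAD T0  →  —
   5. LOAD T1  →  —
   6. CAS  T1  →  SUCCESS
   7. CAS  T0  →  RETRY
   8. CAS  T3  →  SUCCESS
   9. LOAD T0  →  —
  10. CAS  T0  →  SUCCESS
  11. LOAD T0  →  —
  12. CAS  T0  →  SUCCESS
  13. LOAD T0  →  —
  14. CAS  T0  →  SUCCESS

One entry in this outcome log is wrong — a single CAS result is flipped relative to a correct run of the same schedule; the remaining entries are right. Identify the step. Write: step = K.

Reference trace:
   1) LOAD T3:  M=4  r_T3=4
   2) LOAD T2:  M=4  r_T2=4
   3) CAS  T2:  M=5  r_T2=4 ✓
   4) LOAD T0:  M=5  r_T0=5
   5) LOAD T1:  M=5  r_T1=5
   6) CAS  T1:  M=6  r_T1=5 ✓
   7) CAS  T0:  M=6  r_T0=5 ✗
   8) CAS  T3:  M=6  r_T3=4 ✗
   9) LOAD T0:  M=6  r_T0=6
  10) CAS  T0:  M=7  r_T0=6 ✓
  11) LOAD T0:  M=7  r_T0=7
  12) CAS  T0:  M=8  r_T0=7 ✓
  13) LOAD T0:  M=8  r_T0=8
  14) CAS  T0:  M=9  r_T0=8 ✓
Log disagrees first at step 8.

step = 8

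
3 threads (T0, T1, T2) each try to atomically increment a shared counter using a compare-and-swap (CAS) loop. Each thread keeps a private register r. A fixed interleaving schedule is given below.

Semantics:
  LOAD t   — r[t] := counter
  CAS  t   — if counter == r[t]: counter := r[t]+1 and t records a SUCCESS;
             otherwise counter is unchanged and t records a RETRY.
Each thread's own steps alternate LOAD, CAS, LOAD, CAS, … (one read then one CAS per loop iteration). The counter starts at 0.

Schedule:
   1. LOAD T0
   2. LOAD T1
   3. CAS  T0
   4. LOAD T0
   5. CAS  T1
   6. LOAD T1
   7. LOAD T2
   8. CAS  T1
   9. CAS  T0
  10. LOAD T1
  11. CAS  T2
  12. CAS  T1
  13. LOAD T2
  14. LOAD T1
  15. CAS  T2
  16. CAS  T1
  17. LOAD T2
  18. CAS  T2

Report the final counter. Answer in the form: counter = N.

counter = 5

   1) LOAD T0:  M=0  r_T0=0
   2) LOAD T1:  M=0  r_T1=0
   3) CAS  T0:  M=1  r_T0=0 ✓
   4) LOAD T0:  M=1  r_T0=1
   5) CAS  T1:  M=1  r_T1=0 ✗
   6) LOAD T1:  M=1  r_T1=1
   7) LOAD T2:  M=1  r_T2=1
   8) CAS  T1:  M=2  r_T1=1 ✓
   9) CAS  T0:  M=2  r_T0=1 ✗
  10) LOAD T1:  M=2  r_T1=2
  11) CAS  T2:  M=2  r_T2=1 ✗
  12) CAS  T1:  M=3  r_T1=2 ✓
  13) LOAD T2:  M=3  r_T2=3
  14) LOAD T1:  M=3  r_T1=3
  15) CAS  T2:  M=4  r_T2=3 ✓
  16) CAS  T1:  M=4  r_T1=3 ✗
  17) LOAD T2:  M=4  r_T2=4
  18) CAS  T2:  M=5  r_T2=4 ✓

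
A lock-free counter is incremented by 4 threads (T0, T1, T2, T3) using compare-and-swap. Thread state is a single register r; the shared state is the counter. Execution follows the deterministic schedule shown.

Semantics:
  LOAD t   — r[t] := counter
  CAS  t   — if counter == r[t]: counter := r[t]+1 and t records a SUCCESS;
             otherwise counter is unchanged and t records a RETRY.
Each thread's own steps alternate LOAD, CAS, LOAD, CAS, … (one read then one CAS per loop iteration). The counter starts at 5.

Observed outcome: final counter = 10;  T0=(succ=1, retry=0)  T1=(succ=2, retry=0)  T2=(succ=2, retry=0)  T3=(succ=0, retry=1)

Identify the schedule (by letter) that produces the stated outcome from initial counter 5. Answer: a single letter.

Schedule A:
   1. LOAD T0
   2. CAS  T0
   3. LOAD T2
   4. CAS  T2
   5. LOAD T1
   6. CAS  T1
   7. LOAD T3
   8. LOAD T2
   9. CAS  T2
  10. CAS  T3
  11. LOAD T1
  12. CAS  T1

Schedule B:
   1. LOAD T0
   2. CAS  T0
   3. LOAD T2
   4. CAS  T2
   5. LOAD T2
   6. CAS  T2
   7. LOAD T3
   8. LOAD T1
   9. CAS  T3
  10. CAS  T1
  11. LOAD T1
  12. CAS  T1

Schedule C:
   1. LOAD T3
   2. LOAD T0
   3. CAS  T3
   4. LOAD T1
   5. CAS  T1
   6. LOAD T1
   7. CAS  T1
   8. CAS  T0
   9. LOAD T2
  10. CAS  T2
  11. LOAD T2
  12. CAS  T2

Tracing schedule A:
   1) LOAD T0:  M=5  r_T0=5
   2) CAS  T0:  M=6  r_T0=5 ✓
   3) LOAD T2:  M=6  r_T2=6
   4) CAS  T2:  M=7  r_T2=6 ✓
   5) LOAD T1:  M=7  r_T1=7
   6) CAS  T1:  M=8  r_T1=7 ✓
   7) LOAD T3:  M=8  r_T3=8
   8) LOAD T2:  M=8  r_T2=8
   9) CAS  T2:  M=9  r_T2=8 ✓
  10) CAS  T3:  M=9  r_T3=8 ✗
  11) LOAD T1:  M=9  r_T1=9
  12) CAS  T1:  M=10  r_T1=9 ✓

A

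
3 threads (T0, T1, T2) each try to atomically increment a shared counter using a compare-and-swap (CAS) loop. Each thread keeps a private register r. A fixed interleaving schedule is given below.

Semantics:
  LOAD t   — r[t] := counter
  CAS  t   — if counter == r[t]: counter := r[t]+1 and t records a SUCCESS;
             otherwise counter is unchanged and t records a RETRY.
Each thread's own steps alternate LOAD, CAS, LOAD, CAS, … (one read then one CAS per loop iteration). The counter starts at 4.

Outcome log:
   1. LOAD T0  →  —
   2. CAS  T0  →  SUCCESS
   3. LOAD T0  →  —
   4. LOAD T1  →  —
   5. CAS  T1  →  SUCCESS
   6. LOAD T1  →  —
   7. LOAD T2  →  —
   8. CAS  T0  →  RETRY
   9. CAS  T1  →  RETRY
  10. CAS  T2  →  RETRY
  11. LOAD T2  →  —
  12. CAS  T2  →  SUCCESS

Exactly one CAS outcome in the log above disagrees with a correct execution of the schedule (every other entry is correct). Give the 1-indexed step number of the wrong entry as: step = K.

Re-executing:
T0 LOAD — after: cnt=4, r=4 — load
T0 CAS — after: cnt=5, r=4 — ok
T0 LOAD — after: cnt=5, r=5 — load
T1 LOAD — after: cnt=5, r=5 — load
T1 CAS — after: cnt=6, r=5 — ok
T1 LOAD — after: cnt=6, r=6 — load
T2 LOAD — after: cnt=6, r=6 — load
T0 CAS — after: cnt=6, r=5 — retry
T1 CAS — after: cnt=7, r=6 — ok
T2 CAS — after: cnt=7, r=6 — retry
T2 LOAD — after: cnt=7, r=7 — load
T2 CAS — after: cnt=8, r=7 — ok
Flip is step 9.

step = 9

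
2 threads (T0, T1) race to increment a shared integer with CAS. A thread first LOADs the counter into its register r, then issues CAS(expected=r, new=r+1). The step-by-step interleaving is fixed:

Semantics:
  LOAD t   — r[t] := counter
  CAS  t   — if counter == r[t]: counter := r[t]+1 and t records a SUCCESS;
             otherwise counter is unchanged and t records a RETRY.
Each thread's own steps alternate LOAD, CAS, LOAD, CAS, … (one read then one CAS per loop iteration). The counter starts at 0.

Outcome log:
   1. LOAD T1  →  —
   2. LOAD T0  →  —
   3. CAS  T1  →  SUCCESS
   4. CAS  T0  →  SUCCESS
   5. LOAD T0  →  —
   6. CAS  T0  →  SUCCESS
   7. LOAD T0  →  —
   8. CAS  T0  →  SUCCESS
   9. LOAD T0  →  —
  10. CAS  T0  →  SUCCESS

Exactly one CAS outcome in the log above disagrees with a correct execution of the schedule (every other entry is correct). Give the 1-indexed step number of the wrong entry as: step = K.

Re-executing:
[1] T1.load  rd  (counter 0, T1.r 0)
[2] T0.load  rd  (counter 0, T0.r 0)
[3] T1.cas  hit  (counter 1, T1.r 0)
[4] T0.cas  miss  (counter 1, T0.r 0)
[5] T0.load  rd  (counter 1, T0.r 1)
[6] T0.cas  hit  (counter 2, T0.r 1)
[7] T0.load  rd  (counter 2, T0.r 2)
[8] T0.cas  hit  (counter 3, T0.r 2)
[9] T0.load  rd  (counter 3, T0.r 3)
[10] T0.cas  hit  (counter 4, T0.r 3)
Mismatch at 4.

step = 4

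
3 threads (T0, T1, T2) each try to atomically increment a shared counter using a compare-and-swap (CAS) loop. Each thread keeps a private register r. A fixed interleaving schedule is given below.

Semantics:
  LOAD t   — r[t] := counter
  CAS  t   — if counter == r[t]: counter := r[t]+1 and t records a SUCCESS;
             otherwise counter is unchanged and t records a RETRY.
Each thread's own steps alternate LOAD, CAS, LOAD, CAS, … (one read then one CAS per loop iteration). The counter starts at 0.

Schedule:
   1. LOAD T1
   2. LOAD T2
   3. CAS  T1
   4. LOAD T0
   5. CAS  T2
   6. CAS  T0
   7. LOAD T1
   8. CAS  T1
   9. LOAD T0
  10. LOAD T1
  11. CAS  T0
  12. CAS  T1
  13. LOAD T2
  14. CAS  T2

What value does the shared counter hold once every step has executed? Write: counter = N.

counter = 5

T1 LOAD — after: cnt=0, r=0 — load
T2 LOAD — after: cnt=0, r=0 — load
T1 CAS — after: cnt=1, r=0 — ok
T0 LOAD — after: cnt=1, r=1 — load
T2 CAS — after: cnt=1, r=0 — retry
T0 CAS — after: cnt=2, r=1 — ok
T1 LOAD — after: cnt=2, r=2 — load
T1 CAS — after: cnt=3, r=2 — ok
T0 LOAD — after: cnt=3, r=3 — load
T1 LOAD — after: cnt=3, r=3 — load
T0 CAS — after: cnt=4, r=3 — ok
T1 CAS — after: cnt=4, r=3 — retry
T2 LOAD — after: cnt=4, r=4 — load
T2 CAS — after: cnt=5, r=4 — ok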